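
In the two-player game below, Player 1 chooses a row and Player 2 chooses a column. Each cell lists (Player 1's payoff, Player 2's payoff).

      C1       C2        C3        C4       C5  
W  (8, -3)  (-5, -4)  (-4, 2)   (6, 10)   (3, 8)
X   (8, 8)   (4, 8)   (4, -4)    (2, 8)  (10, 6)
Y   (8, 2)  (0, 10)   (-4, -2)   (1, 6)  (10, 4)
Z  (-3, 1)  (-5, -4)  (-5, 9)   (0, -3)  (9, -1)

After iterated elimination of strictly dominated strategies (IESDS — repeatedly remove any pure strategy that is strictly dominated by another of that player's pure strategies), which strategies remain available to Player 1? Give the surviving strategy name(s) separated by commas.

Player 1's strategy Z is strictly dominated by X (C1: 8>-3, C2: 4>-5, C3: 4>-5, C4: 2>0, C5: 10>9) and is removed.
Column C3 is eliminated: C4 beats it against every remaining row (W: 10>2, X: 8>-4, Y: 6>-2).
For Player 2, C4 strictly dominates C5 on the remaining rows (W: 10>8, X: 8>6, Y: 6>4); eliminate C5.
Among the remaining strategies, none is strictly dominated by another pure strategy of the same player, so the elimination stops.
Surviving strategies — Player 1: {W, X, Y}; Player 2: {C1, C2, C4}.

W, X, Y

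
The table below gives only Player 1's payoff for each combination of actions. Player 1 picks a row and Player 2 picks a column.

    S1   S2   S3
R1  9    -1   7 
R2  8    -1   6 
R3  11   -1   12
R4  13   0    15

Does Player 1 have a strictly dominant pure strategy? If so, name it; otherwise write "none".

R4

R4 vs R1: S1: 13>9, S2: 0>-1, S3: 15>7.
R4 vs R2: S1: 13>8, S2: 0>-1, S3: 15>6.
R4 vs R3: S1: 13>11, S2: 0>-1, S3: 15>12.
R4 strictly beats every other strategy against every opponent action, so it is strictly dominant.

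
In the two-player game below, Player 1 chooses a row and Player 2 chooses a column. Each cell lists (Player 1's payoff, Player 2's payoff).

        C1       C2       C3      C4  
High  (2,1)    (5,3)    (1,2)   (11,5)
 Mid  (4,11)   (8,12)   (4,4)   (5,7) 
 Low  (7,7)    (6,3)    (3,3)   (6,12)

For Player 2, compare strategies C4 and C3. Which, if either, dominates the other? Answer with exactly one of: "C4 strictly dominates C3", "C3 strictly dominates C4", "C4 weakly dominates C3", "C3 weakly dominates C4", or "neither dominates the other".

C4 strictly dominates C3

C4's payoffs vs C3's, by Player 1's action — High: 5>2, Mid: 7>4, Low: 12>3.
C4 gives a strictly higher payoff against each opponent action, so C4 strictly dominates C3.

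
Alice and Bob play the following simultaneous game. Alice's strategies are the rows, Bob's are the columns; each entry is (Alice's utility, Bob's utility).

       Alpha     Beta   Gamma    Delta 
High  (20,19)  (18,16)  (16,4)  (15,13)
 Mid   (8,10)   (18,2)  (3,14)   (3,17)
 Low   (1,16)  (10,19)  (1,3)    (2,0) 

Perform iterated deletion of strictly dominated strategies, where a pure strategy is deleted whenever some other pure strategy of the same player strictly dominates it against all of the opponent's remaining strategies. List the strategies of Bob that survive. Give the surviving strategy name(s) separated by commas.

Row Low is eliminated: High beats it against every remaining column (Alpha: 20>1, Beta: 18>10, Gamma: 16>1, Delta: 15>2).
For Bob, Alpha strictly dominates Beta on the remaining rows (High: 19>16, Mid: 10>2); eliminate Beta.
Alice's strategy Mid is strictly dominated by High (Alpha: 20>8, Gamma: 16>3, Delta: 15>3) and is removed.
Column Gamma is eliminated: Alpha beats it against every remaining row (High: 19>4).
For Bob, Alpha strictly dominates Delta on the remaining rows (High: 19>13); eliminate Delta.
Among the remaining strategies, none is strictly dominated by another pure strategy of the same player, so the elimination stops.
Surviving strategies — Alice: {High}; Bob: {Alpha}.

Alpha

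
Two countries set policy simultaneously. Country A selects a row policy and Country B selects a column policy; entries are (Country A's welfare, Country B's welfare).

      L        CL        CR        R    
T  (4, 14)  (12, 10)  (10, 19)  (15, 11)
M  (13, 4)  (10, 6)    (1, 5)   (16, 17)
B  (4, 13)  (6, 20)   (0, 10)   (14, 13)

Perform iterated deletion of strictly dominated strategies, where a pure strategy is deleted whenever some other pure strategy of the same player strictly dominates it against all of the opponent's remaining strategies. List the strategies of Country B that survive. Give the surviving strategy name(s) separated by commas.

CR, R

Row B is eliminated: M beats it against every remaining column (L: 13>4, CL: 10>6, CR: 1>0, R: 16>14).
Column L is eliminated: CR beats it against every remaining row (T: 19>14, M: 5>4).
Column CL is eliminated: R beats it against every remaining row (T: 11>10, M: 17>6).
Among the remaining strategies, none is strictly dominated by another pure strategy of the same player, so the elimination stops.
Surviving strategies — Country A: {T, M}; Country B: {CR, R}.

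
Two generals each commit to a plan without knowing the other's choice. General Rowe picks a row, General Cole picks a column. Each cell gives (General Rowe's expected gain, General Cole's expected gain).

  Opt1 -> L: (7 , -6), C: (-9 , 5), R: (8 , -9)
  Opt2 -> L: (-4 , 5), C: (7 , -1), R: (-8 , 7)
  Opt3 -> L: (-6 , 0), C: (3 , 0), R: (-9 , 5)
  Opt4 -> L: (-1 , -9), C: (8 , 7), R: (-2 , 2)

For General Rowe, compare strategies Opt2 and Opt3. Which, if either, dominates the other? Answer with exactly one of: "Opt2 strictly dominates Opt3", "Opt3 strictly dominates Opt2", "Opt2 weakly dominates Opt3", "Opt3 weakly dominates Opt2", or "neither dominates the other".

Compare Opt2 to Opt3 across each choice by General Cole: L: -4>-6, C: 7>3, R: -8>-9.
Opt2 gives a strictly higher payoff against each choice by General Cole, so Opt2 strictly dominates Opt3.

Opt2 strictly dominates Opt3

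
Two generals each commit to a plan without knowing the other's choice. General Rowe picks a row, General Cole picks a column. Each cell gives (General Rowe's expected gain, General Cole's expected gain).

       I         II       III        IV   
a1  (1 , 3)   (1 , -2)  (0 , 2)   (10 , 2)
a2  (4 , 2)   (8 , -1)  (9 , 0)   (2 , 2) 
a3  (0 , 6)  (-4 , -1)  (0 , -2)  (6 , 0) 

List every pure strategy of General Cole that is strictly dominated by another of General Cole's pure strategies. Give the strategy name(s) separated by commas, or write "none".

Nothing dominates I: II at a1 (3>-2); III at a1 (3>2); IV at a1 (3>2).
II is strictly dominated by I (a1: 3>-2, a2: 2>-1, a3: 6>-1).
III: dominated, since I does at least as well everywhere (a1: 3>2, a2: 2>0, a3: 6>-2).
IV is not dominated — it holds its own against I at a2 (2=2); II at a1 (2>-2); III at a1 (2=2).

II, III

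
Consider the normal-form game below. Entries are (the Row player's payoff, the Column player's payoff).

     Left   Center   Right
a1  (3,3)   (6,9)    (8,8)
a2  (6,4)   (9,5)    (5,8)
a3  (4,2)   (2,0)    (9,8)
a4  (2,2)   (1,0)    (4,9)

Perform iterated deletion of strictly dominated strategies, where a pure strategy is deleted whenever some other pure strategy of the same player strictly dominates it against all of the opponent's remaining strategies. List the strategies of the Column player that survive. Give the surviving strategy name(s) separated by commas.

The Row player's strategy a4 is strictly dominated by a1 (Left: 3>2, Center: 6>1, Right: 8>4) and is removed.
For the Column player, Right strictly dominates Left on the remaining rows (a1: 8>3, a2: 8>4, a3: 8>2); eliminate Left.
Among the remaining strategies, none is strictly dominated by another pure strategy of the same player, so the elimination stops.
Surviving strategies — the Row player: {a1, a2, a3}; the Column player: {Center, Right}.

Center, Right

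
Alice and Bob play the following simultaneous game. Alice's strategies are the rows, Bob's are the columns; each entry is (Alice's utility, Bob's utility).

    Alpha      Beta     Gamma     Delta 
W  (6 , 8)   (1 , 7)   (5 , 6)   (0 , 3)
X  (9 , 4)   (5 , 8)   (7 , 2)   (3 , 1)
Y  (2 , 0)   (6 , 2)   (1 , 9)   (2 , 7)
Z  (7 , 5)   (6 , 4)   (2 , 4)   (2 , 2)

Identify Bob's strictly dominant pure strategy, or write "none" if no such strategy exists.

Alpha fails to dominate Beta at X (4<8).
Beta fails to dominate Alpha at W (7<8).
Gamma fails to dominate Alpha at W (6<8).
Delta fails to dominate Alpha at W (3<8).
No single strategy dominates all the others.

none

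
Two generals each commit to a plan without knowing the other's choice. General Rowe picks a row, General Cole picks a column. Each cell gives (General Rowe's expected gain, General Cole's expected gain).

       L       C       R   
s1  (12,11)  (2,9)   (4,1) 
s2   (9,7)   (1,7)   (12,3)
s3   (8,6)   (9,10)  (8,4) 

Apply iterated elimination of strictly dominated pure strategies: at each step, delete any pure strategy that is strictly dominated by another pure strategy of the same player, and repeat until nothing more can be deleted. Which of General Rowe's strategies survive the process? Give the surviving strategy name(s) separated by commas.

For General Cole, L strictly dominates R on the remaining rows (s1: 11>1, s2: 7>3, s3: 6>4); eliminate R.
Row s2 is eliminated: s1 beats it against every remaining column (L: 12>9, C: 2>1).
Among the remaining strategies, none is strictly dominated by another pure strategy of the same player, so the elimination stops.
Surviving strategies — General Rowe: {s1, s3}; General Cole: {L, C}.

s1, s3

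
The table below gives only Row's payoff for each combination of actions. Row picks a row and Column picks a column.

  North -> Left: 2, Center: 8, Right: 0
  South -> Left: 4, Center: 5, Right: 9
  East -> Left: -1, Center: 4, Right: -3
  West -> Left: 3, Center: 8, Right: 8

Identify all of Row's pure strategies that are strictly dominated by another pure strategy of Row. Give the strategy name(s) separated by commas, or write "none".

North: no other strategy beats it everywhere (South at Center (8>5); East at Left (2>-1); West at Center (8=8)).
Nothing dominates South: North at Left (4>2); East at Left (4>-1); West at Left (4>3).
East: dominated, since North does at least as well everywhere (Left: 2>-1, Center: 8>4, Right: 0>-3).
Nothing dominates West: North at Left (3>2); South at Center (8>5); East at Left (3>-1).

East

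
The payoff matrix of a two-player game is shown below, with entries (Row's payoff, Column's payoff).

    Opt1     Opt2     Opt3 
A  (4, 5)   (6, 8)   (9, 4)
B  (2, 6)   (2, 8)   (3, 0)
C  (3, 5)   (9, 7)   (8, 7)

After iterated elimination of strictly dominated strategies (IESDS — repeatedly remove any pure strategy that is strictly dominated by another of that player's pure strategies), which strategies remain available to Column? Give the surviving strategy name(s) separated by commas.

Opt2, Opt3

For Row, A strictly dominates B on the remaining columns (Opt1: 4>2, Opt2: 6>2, Opt3: 9>3); eliminate B.
For Column, Opt2 strictly dominates Opt1 on the remaining rows (A: 8>5, C: 7>5); eliminate Opt1.
Among the remaining strategies, none is strictly dominated by another pure strategy of the same player, so the elimination stops.
Surviving strategies — Row: {A, C}; Column: {Opt2, Opt3}.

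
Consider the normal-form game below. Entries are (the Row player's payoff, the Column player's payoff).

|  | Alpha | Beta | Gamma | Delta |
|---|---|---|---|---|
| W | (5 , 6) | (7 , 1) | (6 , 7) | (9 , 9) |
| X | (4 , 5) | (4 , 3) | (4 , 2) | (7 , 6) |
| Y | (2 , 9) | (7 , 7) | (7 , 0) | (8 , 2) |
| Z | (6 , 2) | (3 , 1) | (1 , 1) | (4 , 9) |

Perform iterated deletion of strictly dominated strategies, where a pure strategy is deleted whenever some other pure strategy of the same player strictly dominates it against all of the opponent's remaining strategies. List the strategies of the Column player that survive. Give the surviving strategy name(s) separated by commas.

Delta

For the Row player, W strictly dominates X on the remaining columns (Alpha: 5>4, Beta: 7>4, Gamma: 6>4, Delta: 9>7); eliminate X.
The Column player's strategy Beta is strictly dominated by Alpha (W: 6>1, Y: 9>7, Z: 2>1) and is removed.
Column Gamma is eliminated: Delta beats it against every remaining row (W: 9>7, Y: 2>0, Z: 9>1).
For the Row player, W strictly dominates Y on the remaining columns (Alpha: 5>2, Delta: 9>8); eliminate Y.
For the Column player, Delta strictly dominates Alpha on the remaining rows (W: 9>6, Z: 9>2); eliminate Alpha.
Row Z is eliminated: W beats it against every remaining column (Delta: 9>4).
Among the remaining strategies, none is strictly dominated by another pure strategy of the same player, so the elimination stops.
Surviving strategies — the Row player: {W}; the Column player: {Delta}.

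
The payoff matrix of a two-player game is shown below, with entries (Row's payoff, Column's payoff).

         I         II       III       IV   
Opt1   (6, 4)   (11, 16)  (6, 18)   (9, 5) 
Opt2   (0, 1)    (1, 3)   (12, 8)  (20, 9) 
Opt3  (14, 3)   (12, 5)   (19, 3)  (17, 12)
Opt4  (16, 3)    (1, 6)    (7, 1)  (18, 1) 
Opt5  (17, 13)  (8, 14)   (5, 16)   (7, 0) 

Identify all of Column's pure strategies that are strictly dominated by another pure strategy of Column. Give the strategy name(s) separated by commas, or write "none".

I

I is strictly dominated by II (Opt1: 16>4, Opt2: 3>1, Opt3: 5>3, Opt4: 6>3, Opt5: 14>13).
II: no other strategy beats it everywhere (I at Opt1 (16>4); III at Opt3 (5>3); IV at Opt1 (16>5)).
III: no other strategy beats it everywhere (I at Opt1 (18>4); II at Opt1 (18>16); IV at Opt1 (18>5)).
IV is not dominated — it holds its own against I at Opt1 (5>4); II at Opt2 (9>3); III at Opt2 (9>8).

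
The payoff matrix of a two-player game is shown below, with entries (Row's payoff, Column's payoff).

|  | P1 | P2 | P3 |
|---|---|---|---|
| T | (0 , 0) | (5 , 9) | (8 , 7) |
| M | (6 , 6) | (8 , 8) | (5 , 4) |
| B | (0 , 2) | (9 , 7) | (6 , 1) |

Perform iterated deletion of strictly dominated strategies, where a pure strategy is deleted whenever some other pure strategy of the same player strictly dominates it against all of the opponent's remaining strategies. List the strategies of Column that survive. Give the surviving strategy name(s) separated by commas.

P2

Column's strategy P1 is strictly dominated by P2 (T: 9>0, M: 8>6, B: 7>2) and is removed.
For Row, B strictly dominates M on the remaining columns (P2: 9>8, P3: 6>5); eliminate M.
Column's strategy P3 is strictly dominated by P2 (T: 9>7, B: 7>1) and is removed.
Row T is eliminated: B beats it against every remaining column (P2: 9>5).
Among the remaining strategies, none is strictly dominated by another pure strategy of the same player, so the elimination stops.
Surviving strategies — Row: {B}; Column: {P2}.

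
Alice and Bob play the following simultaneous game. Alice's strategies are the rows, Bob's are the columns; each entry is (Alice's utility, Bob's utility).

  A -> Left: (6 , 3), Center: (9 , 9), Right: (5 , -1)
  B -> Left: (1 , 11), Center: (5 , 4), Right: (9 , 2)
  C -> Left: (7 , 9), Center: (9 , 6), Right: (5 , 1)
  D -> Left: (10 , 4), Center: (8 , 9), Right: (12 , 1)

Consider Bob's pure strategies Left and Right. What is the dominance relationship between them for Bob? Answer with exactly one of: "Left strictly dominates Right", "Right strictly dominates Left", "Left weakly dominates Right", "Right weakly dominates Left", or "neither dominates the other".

Left's payoffs vs Right's, by Alice's action — A: 3>-1, B: 11>2, C: 9>1, D: 4>1.
Every comparison favours Left, so Left strictly dominates Right.

Left strictly dominates Right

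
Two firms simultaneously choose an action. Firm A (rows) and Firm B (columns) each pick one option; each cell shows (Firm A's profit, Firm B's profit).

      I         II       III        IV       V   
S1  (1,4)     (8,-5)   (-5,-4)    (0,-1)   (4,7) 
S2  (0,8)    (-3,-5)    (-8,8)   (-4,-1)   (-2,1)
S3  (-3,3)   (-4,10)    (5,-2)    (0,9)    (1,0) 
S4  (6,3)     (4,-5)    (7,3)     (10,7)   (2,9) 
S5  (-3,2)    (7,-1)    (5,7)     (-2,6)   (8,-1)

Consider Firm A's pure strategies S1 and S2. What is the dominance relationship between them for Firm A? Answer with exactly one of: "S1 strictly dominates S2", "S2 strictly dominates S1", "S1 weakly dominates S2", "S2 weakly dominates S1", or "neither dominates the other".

S1 strictly dominates S2

Compare S1 to S2 across each opponent action: I: 1>0, II: 8>-3, III: -5>-8, IV: 0>-4, V: 4>-2.
Every comparison favours S1, so S1 strictly dominates S2.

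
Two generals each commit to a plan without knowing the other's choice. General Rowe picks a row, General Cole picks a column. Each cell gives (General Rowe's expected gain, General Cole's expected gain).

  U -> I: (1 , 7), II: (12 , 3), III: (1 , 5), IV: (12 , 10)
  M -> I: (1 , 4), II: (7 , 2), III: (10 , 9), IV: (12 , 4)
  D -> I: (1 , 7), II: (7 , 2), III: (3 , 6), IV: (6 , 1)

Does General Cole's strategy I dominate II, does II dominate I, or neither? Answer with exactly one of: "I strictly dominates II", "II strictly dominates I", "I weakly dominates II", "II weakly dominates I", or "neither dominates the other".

I strictly dominates II

I's payoffs vs II's, by General Rowe's action — U: 7>3, M: 4>2, D: 7>2.
I gives a strictly higher payoff against every action of General Rowe, so I strictly dominates II.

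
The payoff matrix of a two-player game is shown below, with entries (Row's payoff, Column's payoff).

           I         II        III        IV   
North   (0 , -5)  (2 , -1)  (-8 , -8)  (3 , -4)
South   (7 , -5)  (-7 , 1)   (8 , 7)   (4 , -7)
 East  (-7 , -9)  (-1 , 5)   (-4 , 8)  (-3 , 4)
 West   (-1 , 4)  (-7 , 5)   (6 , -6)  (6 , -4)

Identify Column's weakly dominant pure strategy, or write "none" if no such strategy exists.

I fails to dominate II at North (-5<-1).
II fails to dominate III at South (1<7).
III fails to dominate I at North (-8<-5).
IV fails to dominate I at South (-7<-5).
No single strategy dominates all the others.

none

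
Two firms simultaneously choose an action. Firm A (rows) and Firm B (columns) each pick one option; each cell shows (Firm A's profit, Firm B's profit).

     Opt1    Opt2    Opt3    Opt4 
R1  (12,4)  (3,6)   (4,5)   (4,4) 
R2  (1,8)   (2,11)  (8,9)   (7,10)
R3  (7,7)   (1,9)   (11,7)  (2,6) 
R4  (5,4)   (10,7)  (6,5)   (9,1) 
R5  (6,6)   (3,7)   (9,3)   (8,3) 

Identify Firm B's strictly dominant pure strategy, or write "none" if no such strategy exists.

Opt2

Opt2 vs Opt1: R1: 6>4, R2: 11>8, R3: 9>7, R4: 7>4, R5: 7>6.
Opt2 vs Opt3: R1: 6>5, R2: 11>9, R3: 9>7, R4: 7>5, R5: 7>3.
Opt2 vs Opt4: R1: 6>4, R2: 11>10, R3: 9>6, R4: 7>1, R5: 7>3.
Opt2 strictly beats every other strategy against every opponent action, so it is strictly dominant.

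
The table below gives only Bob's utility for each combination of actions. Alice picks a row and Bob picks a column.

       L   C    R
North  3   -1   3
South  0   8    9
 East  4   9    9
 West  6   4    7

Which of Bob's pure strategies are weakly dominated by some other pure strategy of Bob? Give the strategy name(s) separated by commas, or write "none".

L, C

L: dominated, since R does at least as well everywhere (North: 3=3, South: 9>0, East: 9>4, West: 7>6).
R weakly dominates C — North: 3>-1, South: 9>8, East: 9=9, West: 7>4.
R is not dominated — it holds its own against L at South (9>0); C at North (3>-1).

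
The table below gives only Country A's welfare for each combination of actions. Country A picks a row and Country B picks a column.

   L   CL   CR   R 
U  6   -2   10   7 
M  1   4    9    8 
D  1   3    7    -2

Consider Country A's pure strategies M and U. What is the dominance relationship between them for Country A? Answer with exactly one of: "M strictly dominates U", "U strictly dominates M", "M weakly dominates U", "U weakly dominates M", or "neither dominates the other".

neither dominates the other

Compare M to U across each choice by Country B: L: 1<6, CL: 4>-2, CR: 9<10, R: 8>7.
M does better at CL, R but worse at L, CR; neither strategy dominates the other.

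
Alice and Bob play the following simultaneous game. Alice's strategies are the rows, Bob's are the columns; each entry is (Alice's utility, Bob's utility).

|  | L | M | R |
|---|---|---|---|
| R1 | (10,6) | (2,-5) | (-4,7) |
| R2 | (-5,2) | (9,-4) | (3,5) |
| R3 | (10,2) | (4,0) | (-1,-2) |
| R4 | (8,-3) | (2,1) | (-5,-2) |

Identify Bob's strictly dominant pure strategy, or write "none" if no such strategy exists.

none

L fails to dominate M at R4 (-3<1).
M fails to dominate L at R1 (-5<6).
R fails to dominate L at R3 (-2<2).
No single strategy dominates all the others.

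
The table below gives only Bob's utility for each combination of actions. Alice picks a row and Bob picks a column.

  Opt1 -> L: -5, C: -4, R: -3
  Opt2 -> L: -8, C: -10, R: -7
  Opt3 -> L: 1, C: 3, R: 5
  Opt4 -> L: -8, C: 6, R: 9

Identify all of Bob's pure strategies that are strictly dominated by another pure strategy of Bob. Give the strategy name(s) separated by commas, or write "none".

L, C

L: dominated, since R does at least as well everywhere (Opt1: -3>-5, Opt2: -7>-8, Opt3: 5>1, Opt4: 9>-8).
C: dominated, since R does at least as well everywhere (Opt1: -3>-4, Opt2: -7>-10, Opt3: 5>3, Opt4: 9>6).
R: no other strategy beats it everywhere (L at Opt1 (-3>-5); C at Opt1 (-3>-4)).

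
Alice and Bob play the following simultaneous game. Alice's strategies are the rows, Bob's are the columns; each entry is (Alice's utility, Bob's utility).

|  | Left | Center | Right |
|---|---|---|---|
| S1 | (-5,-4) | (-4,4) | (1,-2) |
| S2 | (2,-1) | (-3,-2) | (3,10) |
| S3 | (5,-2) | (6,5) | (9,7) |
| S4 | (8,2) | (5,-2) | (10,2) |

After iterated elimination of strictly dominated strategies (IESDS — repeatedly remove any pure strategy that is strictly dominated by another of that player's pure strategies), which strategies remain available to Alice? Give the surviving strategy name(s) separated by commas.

For Alice, S2 strictly dominates S1 on the remaining columns (Left: 2>-5, Center: -3>-4, Right: 3>1); eliminate S1.
Row S2 is eliminated: S3 beats it against every remaining column (Left: 5>2, Center: 6>-3, Right: 9>3).
For Bob, Right strictly dominates Center on the remaining rows (S3: 7>5, S4: 2>-2); eliminate Center.
Row S3 is eliminated: S4 beats it against every remaining column (Left: 8>5, Right: 10>9).
Among the remaining strategies, none is strictly dominated by another pure strategy of the same player, so the elimination stops.
Surviving strategies — Alice: {S4}; Bob: {Left, Right}.

S4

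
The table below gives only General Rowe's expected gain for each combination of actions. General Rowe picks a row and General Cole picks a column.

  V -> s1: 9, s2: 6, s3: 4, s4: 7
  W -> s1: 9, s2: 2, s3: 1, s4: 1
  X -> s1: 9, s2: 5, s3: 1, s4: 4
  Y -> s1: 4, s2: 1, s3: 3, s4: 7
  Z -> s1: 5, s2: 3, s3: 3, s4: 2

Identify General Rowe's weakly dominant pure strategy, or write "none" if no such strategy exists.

V

V vs W: s1: 9=9, s2: 6>2, s3: 4>1, s4: 7>1.
V vs X: s1: 9=9, s2: 6>5, s3: 4>1, s4: 7>4.
V vs Y: s1: 9>4, s2: 6>1, s3: 4>3, s4: 7=7.
V vs Z: s1: 9>5, s2: 6>3, s3: 4>3, s4: 7>2.
V is at least as good as every other strategy against every opponent action, so it is weakly dominant.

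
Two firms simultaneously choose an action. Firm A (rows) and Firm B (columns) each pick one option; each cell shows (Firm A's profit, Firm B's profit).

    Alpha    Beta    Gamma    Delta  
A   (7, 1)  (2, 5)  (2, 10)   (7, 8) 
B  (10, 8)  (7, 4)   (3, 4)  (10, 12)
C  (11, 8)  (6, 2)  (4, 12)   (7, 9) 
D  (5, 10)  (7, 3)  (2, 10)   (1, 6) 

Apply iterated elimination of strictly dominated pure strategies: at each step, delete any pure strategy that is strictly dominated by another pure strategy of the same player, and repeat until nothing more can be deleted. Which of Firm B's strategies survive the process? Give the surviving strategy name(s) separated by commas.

For Firm A, B strictly dominates A on the remaining columns (Alpha: 10>7, Beta: 7>2, Gamma: 3>2, Delta: 10>7); eliminate A.
For Firm B, Alpha strictly dominates Beta on the remaining rows (B: 8>4, C: 8>2, D: 10>3); eliminate Beta.
Row D is eliminated: B beats it against every remaining column (Alpha: 10>5, Gamma: 3>2, Delta: 10>1).
For Firm B, Delta strictly dominates Alpha on the remaining rows (B: 12>8, C: 9>8); eliminate Alpha.
Among the remaining strategies, none is strictly dominated by another pure strategy of the same player, so the elimination stops.
Surviving strategies — Firm A: {B, C}; Firm B: {Gamma, Delta}.

Gamma, Delta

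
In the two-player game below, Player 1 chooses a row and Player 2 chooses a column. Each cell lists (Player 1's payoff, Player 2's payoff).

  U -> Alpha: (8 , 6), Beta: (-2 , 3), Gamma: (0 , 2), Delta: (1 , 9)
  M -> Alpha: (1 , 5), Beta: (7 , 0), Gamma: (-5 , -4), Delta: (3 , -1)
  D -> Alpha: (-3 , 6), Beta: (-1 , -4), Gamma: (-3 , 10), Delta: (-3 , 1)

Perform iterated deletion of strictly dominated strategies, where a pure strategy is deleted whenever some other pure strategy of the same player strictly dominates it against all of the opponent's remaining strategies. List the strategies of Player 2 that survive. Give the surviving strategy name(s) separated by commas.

Alpha, Delta

Player 2's strategy Beta is strictly dominated by Alpha (U: 6>3, M: 5>0, D: 6>-4) and is removed.
Row D is eliminated: U beats it against every remaining column (Alpha: 8>-3, Gamma: 0>-3, Delta: 1>-3).
Column Gamma is eliminated: Alpha beats it against every remaining row (U: 6>2, M: 5>-4).
Among the remaining strategies, none is strictly dominated by another pure strategy of the same player, so the elimination stops.
Surviving strategies — Player 1: {U, M}; Player 2: {Alpha, Delta}.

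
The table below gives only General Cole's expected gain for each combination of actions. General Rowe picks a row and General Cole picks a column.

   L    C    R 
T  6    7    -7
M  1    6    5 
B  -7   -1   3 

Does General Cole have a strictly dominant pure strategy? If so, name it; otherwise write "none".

L fails to dominate C at T (6<7).
C fails to dominate R at B (-1<3).
R fails to dominate L at T (-7<6).
No single strategy dominates all the others.

none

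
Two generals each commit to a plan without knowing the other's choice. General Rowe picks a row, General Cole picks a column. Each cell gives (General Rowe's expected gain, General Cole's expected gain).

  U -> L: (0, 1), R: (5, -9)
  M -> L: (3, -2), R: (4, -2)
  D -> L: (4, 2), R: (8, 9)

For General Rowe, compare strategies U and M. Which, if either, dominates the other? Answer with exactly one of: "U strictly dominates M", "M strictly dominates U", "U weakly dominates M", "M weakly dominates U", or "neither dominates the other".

neither dominates the other

U's payoffs vs M's, by General Cole's action — L: 0<3, R: 5>4.
U does better at R but worse at L; neither strategy dominates the other.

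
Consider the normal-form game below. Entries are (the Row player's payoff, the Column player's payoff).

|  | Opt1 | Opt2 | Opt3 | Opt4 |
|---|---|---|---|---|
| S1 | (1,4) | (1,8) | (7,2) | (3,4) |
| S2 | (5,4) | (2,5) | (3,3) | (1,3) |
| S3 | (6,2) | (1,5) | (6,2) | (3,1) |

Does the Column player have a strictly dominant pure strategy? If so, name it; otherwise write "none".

Opt2

Opt2 vs Opt1: S1: 8>4, S2: 5>4, S3: 5>2.
Opt2 vs Opt3: S1: 8>2, S2: 5>3, S3: 5>2.
Opt2 vs Opt4: S1: 8>4, S2: 5>3, S3: 5>1.
Opt2 strictly beats every other strategy against every opponent action, so it is strictly dominant.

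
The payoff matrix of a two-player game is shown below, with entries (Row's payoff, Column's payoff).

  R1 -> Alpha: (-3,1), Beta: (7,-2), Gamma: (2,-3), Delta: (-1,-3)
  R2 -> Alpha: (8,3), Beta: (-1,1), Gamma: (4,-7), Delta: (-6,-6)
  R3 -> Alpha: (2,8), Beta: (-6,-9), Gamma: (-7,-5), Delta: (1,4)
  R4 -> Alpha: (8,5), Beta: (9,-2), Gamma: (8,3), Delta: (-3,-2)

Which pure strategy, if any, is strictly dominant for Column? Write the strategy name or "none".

Alpha vs Beta: R1: 1>-2, R2: 3>1, R3: 8>-9, R4: 5>-2.
Alpha vs Gamma: R1: 1>-3, R2: 3>-7, R3: 8>-5, R4: 5>3.
Alpha vs Delta: R1: 1>-3, R2: 3>-6, R3: 8>4, R4: 5>-2.
Alpha strictly beats every other strategy against every opponent action, so it is strictly dominant.

Alpha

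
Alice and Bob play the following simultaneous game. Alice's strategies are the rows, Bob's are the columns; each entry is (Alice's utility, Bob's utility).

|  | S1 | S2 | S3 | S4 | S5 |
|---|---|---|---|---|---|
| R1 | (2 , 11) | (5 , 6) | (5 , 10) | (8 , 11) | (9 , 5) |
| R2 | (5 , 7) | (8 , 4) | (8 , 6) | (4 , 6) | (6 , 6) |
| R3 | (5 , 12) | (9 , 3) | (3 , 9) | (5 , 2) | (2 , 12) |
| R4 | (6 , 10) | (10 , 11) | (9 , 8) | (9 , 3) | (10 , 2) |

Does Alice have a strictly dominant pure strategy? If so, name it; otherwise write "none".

R4

R4 vs R1: S1: 6>2, S2: 10>5, S3: 9>5, S4: 9>8, S5: 10>9.
R4 vs R2: S1: 6>5, S2: 10>8, S3: 9>8, S4: 9>4, S5: 10>6.
R4 vs R3: S1: 6>5, S2: 10>9, S3: 9>3, S4: 9>5, S5: 10>2.
R4 strictly beats every other strategy against every opponent action, so it is strictly dominant.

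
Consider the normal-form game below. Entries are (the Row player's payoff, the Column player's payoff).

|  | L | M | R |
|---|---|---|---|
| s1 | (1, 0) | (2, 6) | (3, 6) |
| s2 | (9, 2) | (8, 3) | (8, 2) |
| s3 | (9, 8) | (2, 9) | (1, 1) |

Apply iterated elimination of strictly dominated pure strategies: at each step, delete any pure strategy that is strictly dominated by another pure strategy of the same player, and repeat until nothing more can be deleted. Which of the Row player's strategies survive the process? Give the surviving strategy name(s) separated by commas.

s2

The Row player's strategy s1 is strictly dominated by s2 (L: 9>1, M: 8>2, R: 8>3) and is removed.
For the Column player, M strictly dominates L on the remaining rows (s2: 3>2, s3: 9>8); eliminate L.
The Row player's strategy s3 is strictly dominated by s2 (M: 8>2, R: 8>1) and is removed.
For the Column player, M strictly dominates R on the remaining rows (s2: 3>2); eliminate R.
Among the remaining strategies, none is strictly dominated by another pure strategy of the same player, so the elimination stops.
Surviving strategies — the Row player: {s2}; the Column player: {M}.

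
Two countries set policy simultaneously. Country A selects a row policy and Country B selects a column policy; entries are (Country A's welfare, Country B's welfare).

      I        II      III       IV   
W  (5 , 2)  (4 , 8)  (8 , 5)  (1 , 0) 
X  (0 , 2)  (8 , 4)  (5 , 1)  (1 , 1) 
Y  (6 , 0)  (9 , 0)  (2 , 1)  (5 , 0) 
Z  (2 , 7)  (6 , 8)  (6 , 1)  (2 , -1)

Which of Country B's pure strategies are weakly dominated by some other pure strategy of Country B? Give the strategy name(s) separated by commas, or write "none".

I, IV

I: dominated, since II does at least as well everywhere (W: 8>2, X: 4>2, Y: 0=0, Z: 8>7).
Nothing dominates II: I at W (8>2); III at W (8>5); IV at W (8>0).
III is not dominated — it holds its own against I at W (5>2); II at Y (1>0); IV at W (5>0).
IV is weakly dominated by I (W: 2>0, X: 2>1, Y: 0=0, Z: 7>-1).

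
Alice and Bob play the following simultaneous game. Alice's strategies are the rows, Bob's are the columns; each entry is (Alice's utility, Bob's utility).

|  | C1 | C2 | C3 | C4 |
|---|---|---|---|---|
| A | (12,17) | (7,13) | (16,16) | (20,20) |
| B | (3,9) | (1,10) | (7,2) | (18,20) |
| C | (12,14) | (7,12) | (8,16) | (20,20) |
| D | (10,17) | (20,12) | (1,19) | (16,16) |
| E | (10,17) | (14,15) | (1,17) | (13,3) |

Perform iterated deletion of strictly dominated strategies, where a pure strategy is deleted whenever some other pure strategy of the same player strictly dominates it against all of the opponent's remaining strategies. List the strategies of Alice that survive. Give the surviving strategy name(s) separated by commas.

Row B is eliminated: A beats it against every remaining column (C1: 12>3, C2: 7>1, C3: 16>7, C4: 20>18).
For Bob, C1 strictly dominates C2 on the remaining rows (A: 17>13, C: 14>12, D: 17>12, E: 17>15); eliminate C2.
For Alice, A strictly dominates D on the remaining columns (C1: 12>10, C3: 16>1, C4: 20>16); eliminate D.
Row E is eliminated: A beats it against every remaining column (C1: 12>10, C3: 16>1, C4: 20>13).
Column C1 is eliminated: C4 beats it against every remaining row (A: 20>17, C: 20>14).
For Bob, C4 strictly dominates C3 on the remaining rows (A: 20>16, C: 20>16); eliminate C3.
Among the remaining strategies, none is strictly dominated by another pure strategy of the same player, so the elimination stops.
Surviving strategies — Alice: {A, C}; Bob: {C4}.

A, C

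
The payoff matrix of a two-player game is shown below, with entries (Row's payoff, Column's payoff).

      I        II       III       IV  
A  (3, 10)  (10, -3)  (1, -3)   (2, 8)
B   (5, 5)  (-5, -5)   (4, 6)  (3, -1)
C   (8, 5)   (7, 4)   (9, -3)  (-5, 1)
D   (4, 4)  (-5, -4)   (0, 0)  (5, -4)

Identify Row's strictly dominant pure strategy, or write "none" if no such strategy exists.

none

A fails to dominate B at I (3<5).
B fails to dominate A at II (-5<10).
C fails to dominate A at II (7<10).
D fails to dominate A at II (-5<10).
No single strategy dominates all the others.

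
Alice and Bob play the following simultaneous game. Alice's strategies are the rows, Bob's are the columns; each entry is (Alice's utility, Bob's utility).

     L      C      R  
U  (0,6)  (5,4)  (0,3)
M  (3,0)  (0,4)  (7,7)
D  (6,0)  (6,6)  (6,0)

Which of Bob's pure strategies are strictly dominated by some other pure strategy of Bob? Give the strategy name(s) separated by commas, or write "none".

none

L: no other strategy beats it everywhere (C at U (6>4); R at U (6>3)).
Nothing dominates C: L at M (4>0); R at U (4>3).
Nothing dominates R: L at M (7>0); C at M (7>4).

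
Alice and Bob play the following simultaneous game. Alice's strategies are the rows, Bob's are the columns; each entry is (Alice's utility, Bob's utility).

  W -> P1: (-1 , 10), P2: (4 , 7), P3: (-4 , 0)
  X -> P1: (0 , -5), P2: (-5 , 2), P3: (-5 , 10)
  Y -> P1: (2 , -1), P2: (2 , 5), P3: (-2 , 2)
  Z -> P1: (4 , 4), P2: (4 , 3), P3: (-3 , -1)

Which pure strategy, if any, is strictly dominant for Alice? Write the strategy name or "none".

none

W fails to dominate X at P1 (-1<0).
X fails to dominate W at P2 (-5<4).
Y fails to dominate W at P2 (2<4).
Z fails to dominate W at P2 (4=4).
No single strategy dominates all the others.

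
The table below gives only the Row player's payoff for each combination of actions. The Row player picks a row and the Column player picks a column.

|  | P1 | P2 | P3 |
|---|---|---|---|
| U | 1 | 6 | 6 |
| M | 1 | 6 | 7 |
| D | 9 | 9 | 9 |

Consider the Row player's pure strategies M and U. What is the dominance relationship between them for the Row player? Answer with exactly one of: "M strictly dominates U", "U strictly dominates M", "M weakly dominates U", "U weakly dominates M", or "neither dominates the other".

M weakly dominates U

Compare M to U across each choice by the Column player: P1: 1=1, P2: 6=6, P3: 7>6.
M is at least as good everywhere and strictly better somewhere (tied only at P1, P2), so M weakly but not strictly dominates U.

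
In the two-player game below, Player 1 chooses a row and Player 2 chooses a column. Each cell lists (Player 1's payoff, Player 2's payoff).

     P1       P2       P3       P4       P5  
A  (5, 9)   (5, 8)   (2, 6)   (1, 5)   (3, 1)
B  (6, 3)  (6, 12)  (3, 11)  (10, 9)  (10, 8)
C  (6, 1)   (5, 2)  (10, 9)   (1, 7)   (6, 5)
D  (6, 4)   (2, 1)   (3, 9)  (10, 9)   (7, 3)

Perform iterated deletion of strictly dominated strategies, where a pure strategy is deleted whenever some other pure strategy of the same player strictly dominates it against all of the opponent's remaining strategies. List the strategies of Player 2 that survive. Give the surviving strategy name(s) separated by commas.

P2, P3, P4

Row A is eliminated: B beats it against every remaining column (P1: 6>5, P2: 6>5, P3: 3>2, P4: 10>1, P5: 10>3).
For Player 2, P3 strictly dominates P1 on the remaining rows (B: 11>3, C: 9>1, D: 9>4); eliminate P1.
For Player 2, P3 strictly dominates P5 on the remaining rows (B: 11>8, C: 9>5, D: 9>3); eliminate P5.
Among the remaining strategies, none is strictly dominated by another pure strategy of the same player, so the elimination stops.
Surviving strategies — Player 1: {B, C, D}; Player 2: {P2, P3, P4}.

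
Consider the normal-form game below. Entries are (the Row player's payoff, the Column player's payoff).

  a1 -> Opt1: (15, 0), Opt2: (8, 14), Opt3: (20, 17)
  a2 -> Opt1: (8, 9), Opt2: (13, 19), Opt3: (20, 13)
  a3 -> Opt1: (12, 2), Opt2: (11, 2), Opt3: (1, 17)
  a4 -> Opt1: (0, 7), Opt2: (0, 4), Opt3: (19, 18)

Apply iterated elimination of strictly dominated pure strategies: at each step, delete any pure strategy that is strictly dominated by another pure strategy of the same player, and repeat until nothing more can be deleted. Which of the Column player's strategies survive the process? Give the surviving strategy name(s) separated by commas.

For the Row player, a1 strictly dominates a4 on the remaining columns (Opt1: 15>0, Opt2: 8>0, Opt3: 20>19); eliminate a4.
For the Column player, Opt3 strictly dominates Opt1 on the remaining rows (a1: 17>0, a2: 13>9, a3: 17>2); eliminate Opt1.
Row a3 is eliminated: a2 beats it against every remaining column (Opt2: 13>11, Opt3: 20>1).
Among the remaining strategies, none is strictly dominated by another pure strategy of the same player, so the elimination stops.
Surviving strategies — the Row player: {a1, a2}; the Column player: {Opt2, Opt3}.

Opt2, Opt3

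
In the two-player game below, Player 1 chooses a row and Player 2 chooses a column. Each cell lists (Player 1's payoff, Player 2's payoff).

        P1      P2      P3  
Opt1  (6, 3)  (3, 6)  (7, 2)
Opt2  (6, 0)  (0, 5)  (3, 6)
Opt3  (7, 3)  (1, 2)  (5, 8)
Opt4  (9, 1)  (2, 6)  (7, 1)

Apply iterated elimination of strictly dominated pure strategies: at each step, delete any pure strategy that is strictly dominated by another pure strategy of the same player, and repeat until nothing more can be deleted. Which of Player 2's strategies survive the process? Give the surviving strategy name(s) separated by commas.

Row Opt2 is eliminated: Opt3 beats it against every remaining column (P1: 7>6, P2: 1>0, P3: 5>3).
Player 1's strategy Opt3 is strictly dominated by Opt4 (P1: 9>7, P2: 2>1, P3: 7>5) and is removed.
Column P1 is eliminated: P2 beats it against every remaining row (Opt1: 6>3, Opt4: 6>1).
Player 2's strategy P3 is strictly dominated by P2 (Opt1: 6>2, Opt4: 6>1) and is removed.
For Player 1, Opt1 strictly dominates Opt4 on the remaining columns (P2: 3>2); eliminate Opt4.
Among the remaining strategies, none is strictly dominated by another pure strategy of the same player, so the elimination stops.
Surviving strategies — Player 1: {Opt1}; Player 2: {P2}.

P2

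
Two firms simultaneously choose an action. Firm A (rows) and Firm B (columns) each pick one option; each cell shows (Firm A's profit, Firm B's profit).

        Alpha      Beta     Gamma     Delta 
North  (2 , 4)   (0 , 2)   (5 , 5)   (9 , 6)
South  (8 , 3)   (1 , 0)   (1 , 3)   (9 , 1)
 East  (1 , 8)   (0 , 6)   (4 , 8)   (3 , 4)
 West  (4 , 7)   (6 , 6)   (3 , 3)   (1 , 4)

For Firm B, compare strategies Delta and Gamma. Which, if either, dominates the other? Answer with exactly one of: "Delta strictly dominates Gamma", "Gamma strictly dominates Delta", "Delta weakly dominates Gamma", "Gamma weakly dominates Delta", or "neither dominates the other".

neither dominates the other

Delta's payoffs vs Gamma's, by Firm A's action — North: 6>5, South: 1<3, East: 4<8, West: 4>3.
Delta does better at North, West but worse at South, East; neither strategy dominates the other.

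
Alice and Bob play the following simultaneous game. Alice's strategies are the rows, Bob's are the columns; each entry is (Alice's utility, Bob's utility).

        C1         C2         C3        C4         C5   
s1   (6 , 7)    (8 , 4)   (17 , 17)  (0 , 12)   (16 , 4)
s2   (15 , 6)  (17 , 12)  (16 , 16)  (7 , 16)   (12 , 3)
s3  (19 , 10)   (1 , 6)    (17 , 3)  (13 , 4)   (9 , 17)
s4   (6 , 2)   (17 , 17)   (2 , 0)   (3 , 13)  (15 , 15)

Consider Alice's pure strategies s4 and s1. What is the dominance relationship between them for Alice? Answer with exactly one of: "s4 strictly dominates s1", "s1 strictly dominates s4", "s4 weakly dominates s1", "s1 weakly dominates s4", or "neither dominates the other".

Compare s4 to s1 across each choice by Bob: C1: 6=6, C2: 17>8, C3: 2<17, C4: 3>0, C5: 15<16.
s4 does better at C2, C4 but worse at C3, C5; neither strategy dominates the other.

neither dominates the other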